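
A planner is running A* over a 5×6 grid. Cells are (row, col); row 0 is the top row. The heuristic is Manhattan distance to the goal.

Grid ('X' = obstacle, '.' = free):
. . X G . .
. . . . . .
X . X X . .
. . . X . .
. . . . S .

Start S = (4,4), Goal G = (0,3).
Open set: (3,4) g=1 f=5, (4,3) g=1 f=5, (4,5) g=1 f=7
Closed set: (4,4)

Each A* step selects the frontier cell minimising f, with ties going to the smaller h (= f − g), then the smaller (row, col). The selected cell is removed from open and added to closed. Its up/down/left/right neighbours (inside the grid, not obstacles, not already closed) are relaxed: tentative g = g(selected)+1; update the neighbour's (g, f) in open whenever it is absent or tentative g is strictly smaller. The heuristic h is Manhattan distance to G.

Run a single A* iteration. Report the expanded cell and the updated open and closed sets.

expanded=(3,4); open=[(2,4) g=2 f=5, (3,5) g=2 f=7, (4,3) g=1 f=5, (4,5) g=1 f=7]; closed=[(3,4), (4,4)]

step 1: expand (3,4) (f=5, h=4) → closed; open now [(2,4) g=2 f=5, (3,5) g=2 f=7, (4,3) g=1 f=5, (4,5) g=1 f=7]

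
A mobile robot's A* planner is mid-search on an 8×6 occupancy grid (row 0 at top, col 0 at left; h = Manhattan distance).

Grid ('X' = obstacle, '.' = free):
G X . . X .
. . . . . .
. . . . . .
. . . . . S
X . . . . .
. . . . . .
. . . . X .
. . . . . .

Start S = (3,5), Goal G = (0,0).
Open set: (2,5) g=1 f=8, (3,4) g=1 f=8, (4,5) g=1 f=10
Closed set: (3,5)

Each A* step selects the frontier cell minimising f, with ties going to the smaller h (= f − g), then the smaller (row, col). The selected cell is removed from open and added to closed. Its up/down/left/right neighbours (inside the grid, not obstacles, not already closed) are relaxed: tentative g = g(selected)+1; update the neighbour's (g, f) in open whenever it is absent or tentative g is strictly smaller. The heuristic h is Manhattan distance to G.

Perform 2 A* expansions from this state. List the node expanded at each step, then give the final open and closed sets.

order=[(2,5) → (1,5)]; open=[(0,5) g=3 f=8, (1,4) g=3 f=8, (2,4) g=2 f=8, (3,4) g=1 f=8, (4,5) g=1 f=10]; closed=[(1,5), (2,5), (3,5)]

step 1: expand (2,5) (f=8, h=7) → closed; open now [(1,5) g=2 f=8, (2,4) g=2 f=8, (3,4) g=1 f=8, (4,5) g=1 f=10]
step 2: expand (1,5) (f=8, h=6) → closed; open now [(0,5) g=3 f=8, (1,4) g=3 f=8, (2,4) g=2 f=8, (3,4) g=1 f=8, (4,5) g=1 f=10]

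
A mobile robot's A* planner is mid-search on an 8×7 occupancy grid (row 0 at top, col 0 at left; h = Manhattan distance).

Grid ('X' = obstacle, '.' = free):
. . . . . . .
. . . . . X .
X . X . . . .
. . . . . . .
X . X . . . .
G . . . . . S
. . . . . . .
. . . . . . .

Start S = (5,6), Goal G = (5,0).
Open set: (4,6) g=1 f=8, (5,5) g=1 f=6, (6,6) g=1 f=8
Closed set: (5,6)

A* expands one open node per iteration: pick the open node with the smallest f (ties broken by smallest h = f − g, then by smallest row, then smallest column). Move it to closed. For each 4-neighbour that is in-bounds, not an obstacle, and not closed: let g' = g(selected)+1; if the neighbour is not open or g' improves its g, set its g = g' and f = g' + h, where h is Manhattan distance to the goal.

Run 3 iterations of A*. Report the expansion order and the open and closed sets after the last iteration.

step 1: expand (5,5) (f=6, h=5) → closed; open now [(4,5) g=2 f=8, (4,6) g=1 f=8, (5,4) g=2 f=6, (6,5) g=2 f=8, (6,6) g=1 f=8]
step 2: expand (5,4) (f=6, h=4) → closed; open now [(4,4) g=3 f=8, (4,5) g=2 f=8, (4,6) g=1 f=8, (5,3) g=3 f=6, (6,4) g=3 f=8, (6,5) g=2 f=8, (6,6) g=1 f=8]
step 3: expand (5,3) (f=6, h=3) → closed; open now [(4,3) g=4 f=8, (4,4) g=3 f=8, (4,5) g=2 f=8, (4,6) g=1 f=8, (5,2) g=4 f=6, (6,3) g=4 f=8, (6,4) g=3 f=8, (6,5) g=2 f=8, (6,6) g=1 f=8]

order=[(5,5) → (5,4) → (5,3)]; open=[(4,3) g=4 f=8, (4,4) g=3 f=8, (4,5) g=2 f=8, (4,6) g=1 f=8, (5,2) g=4 f=6, (6,3) g=4 f=8, (6,4) g=3 f=8, (6,5) g=2 f=8, (6,6) g=1 f=8]; closed=[(5,3), (5,4), (5,5), (5,6)]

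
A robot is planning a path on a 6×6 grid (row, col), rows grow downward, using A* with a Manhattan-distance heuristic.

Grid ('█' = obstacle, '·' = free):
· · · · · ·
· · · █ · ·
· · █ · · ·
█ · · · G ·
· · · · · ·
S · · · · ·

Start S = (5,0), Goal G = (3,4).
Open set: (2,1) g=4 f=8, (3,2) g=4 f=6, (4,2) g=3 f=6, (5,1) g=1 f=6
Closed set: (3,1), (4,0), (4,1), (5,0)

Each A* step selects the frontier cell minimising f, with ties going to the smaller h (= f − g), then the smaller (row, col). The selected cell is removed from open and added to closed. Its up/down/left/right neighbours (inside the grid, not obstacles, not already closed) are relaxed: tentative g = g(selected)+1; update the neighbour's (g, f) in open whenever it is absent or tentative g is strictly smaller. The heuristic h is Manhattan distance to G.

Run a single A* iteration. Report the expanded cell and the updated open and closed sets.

step 1: expand (3,2) (f=6, h=2) → closed; open now [(2,1) g=4 f=8, (3,3) g=5 f=6, (4,2) g=3 f=6, (5,1) g=1 f=6]

expanded=(3,2); open=[(2,1) g=4 f=8, (3,3) g=5 f=6, (4,2) g=3 f=6, (5,1) g=1 f=6]; closed=[(3,1), (3,2), (4,0), (4,1), (5,0)]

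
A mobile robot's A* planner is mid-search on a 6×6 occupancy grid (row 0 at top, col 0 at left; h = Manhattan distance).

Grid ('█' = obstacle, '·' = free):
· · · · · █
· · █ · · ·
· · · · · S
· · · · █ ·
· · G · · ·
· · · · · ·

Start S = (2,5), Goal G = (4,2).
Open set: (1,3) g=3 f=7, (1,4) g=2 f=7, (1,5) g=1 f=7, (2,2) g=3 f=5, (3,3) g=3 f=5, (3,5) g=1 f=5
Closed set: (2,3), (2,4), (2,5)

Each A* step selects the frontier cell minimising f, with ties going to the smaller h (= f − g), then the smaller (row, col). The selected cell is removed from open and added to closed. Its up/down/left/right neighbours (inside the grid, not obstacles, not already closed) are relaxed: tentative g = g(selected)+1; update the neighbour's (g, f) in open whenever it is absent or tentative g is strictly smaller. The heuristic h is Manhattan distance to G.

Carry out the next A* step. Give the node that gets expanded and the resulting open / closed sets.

step 1: expand (2,2) (f=5, h=2) → closed; open now [(1,3) g=3 f=7, (1,4) g=2 f=7, (1,5) g=1 f=7, (2,1) g=4 f=7, (3,2) g=4 f=5, (3,3) g=3 f=5, (3,5) g=1 f=5]

expanded=(2,2); open=[(1,3) g=3 f=7, (1,4) g=2 f=7, (1,5) g=1 f=7, (2,1) g=4 f=7, (3,2) g=4 f=5, (3,3) g=3 f=5, (3,5) g=1 f=5]; closed=[(2,2), (2,3), (2,4), (2,5)]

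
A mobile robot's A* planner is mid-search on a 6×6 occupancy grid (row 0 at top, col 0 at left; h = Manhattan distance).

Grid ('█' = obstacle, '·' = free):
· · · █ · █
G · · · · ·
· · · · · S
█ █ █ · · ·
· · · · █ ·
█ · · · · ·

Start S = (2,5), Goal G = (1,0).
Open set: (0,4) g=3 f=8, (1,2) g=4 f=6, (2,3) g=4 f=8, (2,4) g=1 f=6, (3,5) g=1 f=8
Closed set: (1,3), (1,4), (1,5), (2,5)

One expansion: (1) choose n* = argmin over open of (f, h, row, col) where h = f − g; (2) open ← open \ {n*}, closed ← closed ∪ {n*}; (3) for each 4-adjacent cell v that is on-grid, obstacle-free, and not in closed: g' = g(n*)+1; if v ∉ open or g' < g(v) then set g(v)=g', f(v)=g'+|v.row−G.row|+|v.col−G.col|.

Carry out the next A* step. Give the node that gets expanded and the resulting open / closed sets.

step 1: expand (1,2) (f=6, h=2) → closed; open now [(0,2) g=5 f=8, (0,4) g=3 f=8, (1,1) g=5 f=6, (2,2) g=5 f=8, (2,3) g=4 f=8, (2,4) g=1 f=6, (3,5) g=1 f=8]

expanded=(1,2); open=[(0,2) g=5 f=8, (0,4) g=3 f=8, (1,1) g=5 f=6, (2,2) g=5 f=8, (2,3) g=4 f=8, (2,4) g=1 f=6, (3,5) g=1 f=8]; closed=[(1,2), (1,3), (1,4), (1,5), (2,5)]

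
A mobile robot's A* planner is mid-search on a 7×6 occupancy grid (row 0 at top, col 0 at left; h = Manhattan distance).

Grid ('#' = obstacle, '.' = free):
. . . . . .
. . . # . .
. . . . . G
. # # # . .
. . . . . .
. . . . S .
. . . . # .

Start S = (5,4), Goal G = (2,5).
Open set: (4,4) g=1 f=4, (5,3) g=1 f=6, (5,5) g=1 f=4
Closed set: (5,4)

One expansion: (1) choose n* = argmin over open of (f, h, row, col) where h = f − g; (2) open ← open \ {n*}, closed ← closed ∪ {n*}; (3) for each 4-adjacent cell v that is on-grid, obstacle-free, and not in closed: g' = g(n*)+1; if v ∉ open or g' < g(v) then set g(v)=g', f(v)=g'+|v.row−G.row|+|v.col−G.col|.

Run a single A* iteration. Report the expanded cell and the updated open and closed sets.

step 1: expand (4,4) (f=4, h=3) → closed; open now [(3,4) g=2 f=4, (4,3) g=2 f=6, (4,5) g=2 f=4, (5,3) g=1 f=6, (5,5) g=1 f=4]

expanded=(4,4); open=[(3,4) g=2 f=4, (4,3) g=2 f=6, (4,5) g=2 f=4, (5,3) g=1 f=6, (5,5) g=1 f=4]; closed=[(4,4), (5,4)]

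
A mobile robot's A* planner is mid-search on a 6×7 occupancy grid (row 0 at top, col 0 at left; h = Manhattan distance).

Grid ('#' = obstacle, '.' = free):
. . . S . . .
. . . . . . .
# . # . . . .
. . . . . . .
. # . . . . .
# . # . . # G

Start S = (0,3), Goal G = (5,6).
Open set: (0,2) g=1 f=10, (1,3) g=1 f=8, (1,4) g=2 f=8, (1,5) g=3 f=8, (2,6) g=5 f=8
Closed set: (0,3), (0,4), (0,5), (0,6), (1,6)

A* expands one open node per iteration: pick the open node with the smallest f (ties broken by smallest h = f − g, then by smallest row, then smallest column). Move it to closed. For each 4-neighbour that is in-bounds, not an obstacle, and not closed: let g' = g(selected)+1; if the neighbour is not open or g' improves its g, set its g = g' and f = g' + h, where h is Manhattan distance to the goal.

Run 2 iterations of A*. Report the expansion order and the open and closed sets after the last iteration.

order=[(2,6) → (3,6)]; open=[(0,2) g=1 f=10, (1,3) g=1 f=8, (1,4) g=2 f=8, (1,5) g=3 f=8, (2,5) g=6 f=10, (3,5) g=7 f=10, (4,6) g=7 f=8]; closed=[(0,3), (0,4), (0,5), (0,6), (1,6), (2,6), (3,6)]

step 1: expand (2,6) (f=8, h=3) → closed; open now [(0,2) g=1 f=10, (1,3) g=1 f=8, (1,4) g=2 f=8, (1,5) g=3 f=8, (2,5) g=6 f=10, (3,6) g=6 f=8]
step 2: expand (3,6) (f=8, h=2) → closed; open now [(0,2) g=1 f=10, (1,3) g=1 f=8, (1,4) g=2 f=8, (1,5) g=3 f=8, (2,5) g=6 f=10, (3,5) g=7 f=10, (4,6) g=7 f=8]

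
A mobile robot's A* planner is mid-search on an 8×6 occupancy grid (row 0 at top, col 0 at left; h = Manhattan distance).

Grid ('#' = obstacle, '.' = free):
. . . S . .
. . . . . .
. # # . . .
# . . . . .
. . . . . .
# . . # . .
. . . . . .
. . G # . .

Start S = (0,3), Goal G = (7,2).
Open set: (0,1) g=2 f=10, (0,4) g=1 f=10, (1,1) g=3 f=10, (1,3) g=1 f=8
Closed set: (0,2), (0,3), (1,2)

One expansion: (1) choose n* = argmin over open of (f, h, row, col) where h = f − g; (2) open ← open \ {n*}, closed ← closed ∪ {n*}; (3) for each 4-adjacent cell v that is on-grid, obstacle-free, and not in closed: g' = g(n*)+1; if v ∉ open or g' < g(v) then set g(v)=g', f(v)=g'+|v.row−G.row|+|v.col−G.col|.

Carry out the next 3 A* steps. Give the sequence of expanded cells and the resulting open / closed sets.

step 1: expand (1,3) (f=8, h=7) → closed; open now [(0,1) g=2 f=10, (0,4) g=1 f=10, (1,1) g=3 f=10, (1,4) g=2 f=10, (2,3) g=2 f=8]
step 2: expand (2,3) (f=8, h=6) → closed; open now [(0,1) g=2 f=10, (0,4) g=1 f=10, (1,1) g=3 f=10, (1,4) g=2 f=10, (2,4) g=3 f=10, (3,3) g=3 f=8]
step 3: expand (3,3) (f=8, h=5) → closed; open now [(0,1) g=2 f=10, (0,4) g=1 f=10, (1,1) g=3 f=10, (1,4) g=2 f=10, (2,4) g=3 f=10, (3,2) g=4 f=8, (3,4) g=4 f=10, (4,3) g=4 f=8]

order=[(1,3) → (2,3) → (3,3)]; open=[(0,1) g=2 f=10, (0,4) g=1 f=10, (1,1) g=3 f=10, (1,4) g=2 f=10, (2,4) g=3 f=10, (3,2) g=4 f=8, (3,4) g=4 f=10, (4,3) g=4 f=8]; closed=[(0,2), (0,3), (1,2), (1,3), (2,3), (3,3)]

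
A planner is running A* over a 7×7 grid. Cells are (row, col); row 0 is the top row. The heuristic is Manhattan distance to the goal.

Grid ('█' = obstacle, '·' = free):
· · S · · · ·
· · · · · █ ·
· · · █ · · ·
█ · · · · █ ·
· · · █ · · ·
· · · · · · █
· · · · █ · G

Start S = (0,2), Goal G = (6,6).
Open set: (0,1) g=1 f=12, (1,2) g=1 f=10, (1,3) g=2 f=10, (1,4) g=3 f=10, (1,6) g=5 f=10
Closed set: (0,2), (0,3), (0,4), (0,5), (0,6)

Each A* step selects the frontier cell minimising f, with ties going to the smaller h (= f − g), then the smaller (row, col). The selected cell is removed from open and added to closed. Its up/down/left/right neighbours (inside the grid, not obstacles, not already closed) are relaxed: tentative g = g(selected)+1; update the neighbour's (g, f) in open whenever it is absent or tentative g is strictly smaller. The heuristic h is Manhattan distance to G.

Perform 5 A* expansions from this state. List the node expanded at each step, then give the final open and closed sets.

step 1: expand (1,6) (f=10, h=5) → closed; open now [(0,1) g=1 f=12, (1,2) g=1 f=10, (1,3) g=2 f=10, (1,4) g=3 f=10, (2,6) g=6 f=10]
step 2: expand (2,6) (f=10, h=4) → closed; open now [(0,1) g=1 f=12, (1,2) g=1 f=10, (1,3) g=2 f=10, (1,4) g=3 f=10, (2,5) g=7 f=12, (3,6) g=7 f=10]
step 3: expand (3,6) (f=10, h=3) → closed; open now [(0,1) g=1 f=12, (1,2) g=1 f=10, (1,3) g=2 f=10, (1,4) g=3 f=10, (2,5) g=7 f=12, (4,6) g=8 f=10]
step 4: expand (4,6) (f=10, h=2) → closed; open now [(0,1) g=1 f=12, (1,2) g=1 f=10, (1,3) g=2 f=10, (1,4) g=3 f=10, (2,5) g=7 f=12, (4,5) g=9 f=12]
step 5: expand (1,4) (f=10, h=7) → closed; open now [(0,1) g=1 f=12, (1,2) g=1 f=10, (1,3) g=2 f=10, (2,4) g=4 f=10, (2,5) g=7 f=12, (4,5) g=9 f=12]

order=[(1,6) → (2,6) → (3,6) → (4,6) → (1,4)]; open=[(0,1) g=1 f=12, (1,2) g=1 f=10, (1,3) g=2 f=10, (2,4) g=4 f=10, (2,5) g=7 f=12, (4,5) g=9 f=12]; closed=[(0,2), (0,3), (0,4), (0,5), (0,6), (1,4), (1,6), (2,6), (3,6), (4,6)]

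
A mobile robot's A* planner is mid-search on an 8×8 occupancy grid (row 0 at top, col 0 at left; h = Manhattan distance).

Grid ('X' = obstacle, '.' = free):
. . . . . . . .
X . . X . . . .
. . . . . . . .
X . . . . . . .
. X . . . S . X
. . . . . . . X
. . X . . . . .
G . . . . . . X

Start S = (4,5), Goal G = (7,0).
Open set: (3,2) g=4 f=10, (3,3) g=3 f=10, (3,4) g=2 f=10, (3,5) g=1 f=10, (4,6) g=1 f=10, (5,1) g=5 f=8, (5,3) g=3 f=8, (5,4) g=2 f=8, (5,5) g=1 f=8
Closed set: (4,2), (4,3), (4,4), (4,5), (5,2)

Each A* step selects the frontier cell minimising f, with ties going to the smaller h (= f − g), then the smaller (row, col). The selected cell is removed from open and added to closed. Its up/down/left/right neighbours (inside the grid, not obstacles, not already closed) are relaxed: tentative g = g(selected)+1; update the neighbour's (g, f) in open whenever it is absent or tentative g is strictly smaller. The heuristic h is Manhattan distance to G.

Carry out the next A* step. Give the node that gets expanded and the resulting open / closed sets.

step 1: expand (5,1) (f=8, h=3) → closed; open now [(3,2) g=4 f=10, (3,3) g=3 f=10, (3,4) g=2 f=10, (3,5) g=1 f=10, (4,6) g=1 f=10, (5,0) g=6 f=8, (5,3) g=3 f=8, (5,4) g=2 f=8, (5,5) g=1 f=8, (6,1) g=6 f=8]

expanded=(5,1); open=[(3,2) g=4 f=10, (3,3) g=3 f=10, (3,4) g=2 f=10, (3,5) g=1 f=10, (4,6) g=1 f=10, (5,0) g=6 f=8, (5,3) g=3 f=8, (5,4) g=2 f=8, (5,5) g=1 f=8, (6,1) g=6 f=8]; closed=[(4,2), (4,3), (4,4), (4,5), (5,1), (5,2)]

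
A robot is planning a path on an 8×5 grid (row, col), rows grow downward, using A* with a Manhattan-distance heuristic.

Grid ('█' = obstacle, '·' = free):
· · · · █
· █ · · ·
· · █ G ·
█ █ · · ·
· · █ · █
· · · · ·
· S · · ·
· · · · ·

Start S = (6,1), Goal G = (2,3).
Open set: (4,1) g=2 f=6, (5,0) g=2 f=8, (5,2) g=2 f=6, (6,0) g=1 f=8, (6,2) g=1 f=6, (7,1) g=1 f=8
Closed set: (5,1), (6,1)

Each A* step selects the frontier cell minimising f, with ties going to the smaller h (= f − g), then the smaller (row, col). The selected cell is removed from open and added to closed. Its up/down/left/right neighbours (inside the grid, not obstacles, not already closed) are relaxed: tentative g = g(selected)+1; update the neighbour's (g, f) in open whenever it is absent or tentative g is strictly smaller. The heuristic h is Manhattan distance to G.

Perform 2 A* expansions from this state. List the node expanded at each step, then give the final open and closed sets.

order=[(4,1) → (5,2)]; open=[(4,0) g=3 f=8, (5,0) g=2 f=8, (5,3) g=3 f=6, (6,0) g=1 f=8, (6,2) g=1 f=6, (7,1) g=1 f=8]; closed=[(4,1), (5,1), (5,2), (6,1)]

step 1: expand (4,1) (f=6, h=4) → closed; open now [(4,0) g=3 f=8, (5,0) g=2 f=8, (5,2) g=2 f=6, (6,0) g=1 f=8, (6,2) g=1 f=6, (7,1) g=1 f=8]
step 2: expand (5,2) (f=6, h=4) → closed; open now [(4,0) g=3 f=8, (5,0) g=2 f=8, (5,3) g=3 f=6, (6,0) g=1 f=8, (6,2) g=1 f=6, (7,1) g=1 f=8]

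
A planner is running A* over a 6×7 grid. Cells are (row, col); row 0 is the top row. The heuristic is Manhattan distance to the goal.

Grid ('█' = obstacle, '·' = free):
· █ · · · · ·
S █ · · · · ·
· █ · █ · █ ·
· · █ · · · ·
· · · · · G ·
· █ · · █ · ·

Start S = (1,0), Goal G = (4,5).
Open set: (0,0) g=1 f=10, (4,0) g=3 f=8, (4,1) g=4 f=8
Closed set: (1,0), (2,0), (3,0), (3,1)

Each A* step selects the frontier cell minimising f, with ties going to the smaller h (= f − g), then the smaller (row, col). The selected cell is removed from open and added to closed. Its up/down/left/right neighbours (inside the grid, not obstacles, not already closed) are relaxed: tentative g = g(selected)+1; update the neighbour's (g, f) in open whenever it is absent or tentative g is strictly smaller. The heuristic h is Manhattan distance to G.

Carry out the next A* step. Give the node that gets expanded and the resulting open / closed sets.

step 1: expand (4,1) (f=8, h=4) → closed; open now [(0,0) g=1 f=10, (4,0) g=3 f=8, (4,2) g=5 f=8]

expanded=(4,1); open=[(0,0) g=1 f=10, (4,0) g=3 f=8, (4,2) g=5 f=8]; closed=[(1,0), (2,0), (3,0), (3,1), (4,1)]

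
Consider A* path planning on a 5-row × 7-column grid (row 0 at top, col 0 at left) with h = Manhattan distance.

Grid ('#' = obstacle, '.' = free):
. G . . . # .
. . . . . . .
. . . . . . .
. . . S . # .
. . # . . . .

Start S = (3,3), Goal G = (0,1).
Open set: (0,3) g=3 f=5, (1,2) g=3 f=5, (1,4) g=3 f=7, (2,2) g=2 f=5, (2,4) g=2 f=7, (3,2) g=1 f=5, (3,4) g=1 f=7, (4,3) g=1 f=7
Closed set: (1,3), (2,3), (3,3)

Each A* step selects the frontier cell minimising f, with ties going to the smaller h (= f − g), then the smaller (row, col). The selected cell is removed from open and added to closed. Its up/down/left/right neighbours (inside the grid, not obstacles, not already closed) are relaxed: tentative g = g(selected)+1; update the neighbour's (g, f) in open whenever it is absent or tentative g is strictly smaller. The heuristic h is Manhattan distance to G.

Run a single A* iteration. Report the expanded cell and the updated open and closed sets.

step 1: expand (0,3) (f=5, h=2) → closed; open now [(0,2) g=4 f=5, (0,4) g=4 f=7, (1,2) g=3 f=5, (1,4) g=3 f=7, (2,2) g=2 f=5, (2,4) g=2 f=7, (3,2) g=1 f=5, (3,4) g=1 f=7, (4,3) g=1 f=7]

expanded=(0,3); open=[(0,2) g=4 f=5, (0,4) g=4 f=7, (1,2) g=3 f=5, (1,4) g=3 f=7, (2,2) g=2 f=5, (2,4) g=2 f=7, (3,2) g=1 f=5, (3,4) g=1 f=7, (4,3) g=1 f=7]; closed=[(0,3), (1,3), (2,3), (3,3)]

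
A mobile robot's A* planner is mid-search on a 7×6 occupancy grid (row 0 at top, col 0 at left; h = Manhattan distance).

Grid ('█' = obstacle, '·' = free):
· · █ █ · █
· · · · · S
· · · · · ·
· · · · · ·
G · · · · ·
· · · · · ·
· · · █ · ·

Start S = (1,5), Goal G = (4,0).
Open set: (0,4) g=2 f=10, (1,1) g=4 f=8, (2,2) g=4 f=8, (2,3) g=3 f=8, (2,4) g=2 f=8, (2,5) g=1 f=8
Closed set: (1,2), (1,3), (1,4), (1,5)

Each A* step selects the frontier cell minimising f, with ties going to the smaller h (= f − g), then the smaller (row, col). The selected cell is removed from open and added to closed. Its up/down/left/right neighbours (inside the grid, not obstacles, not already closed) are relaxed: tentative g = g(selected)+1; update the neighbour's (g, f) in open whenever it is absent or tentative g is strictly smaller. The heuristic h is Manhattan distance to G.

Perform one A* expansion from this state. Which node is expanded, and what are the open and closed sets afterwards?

expanded=(1,1); open=[(0,1) g=5 f=10, (0,4) g=2 f=10, (1,0) g=5 f=8, (2,1) g=5 f=8, (2,2) g=4 f=8, (2,3) g=3 f=8, (2,4) g=2 f=8, (2,5) g=1 f=8]; closed=[(1,1), (1,2), (1,3), (1,4), (1,5)]

step 1: expand (1,1) (f=8, h=4) → closed; open now [(0,1) g=5 f=10, (0,4) g=2 f=10, (1,0) g=5 f=8, (2,1) g=5 f=8, (2,2) g=4 f=8, (2,3) g=3 f=8, (2,4) g=2 f=8, (2,5) g=1 f=8]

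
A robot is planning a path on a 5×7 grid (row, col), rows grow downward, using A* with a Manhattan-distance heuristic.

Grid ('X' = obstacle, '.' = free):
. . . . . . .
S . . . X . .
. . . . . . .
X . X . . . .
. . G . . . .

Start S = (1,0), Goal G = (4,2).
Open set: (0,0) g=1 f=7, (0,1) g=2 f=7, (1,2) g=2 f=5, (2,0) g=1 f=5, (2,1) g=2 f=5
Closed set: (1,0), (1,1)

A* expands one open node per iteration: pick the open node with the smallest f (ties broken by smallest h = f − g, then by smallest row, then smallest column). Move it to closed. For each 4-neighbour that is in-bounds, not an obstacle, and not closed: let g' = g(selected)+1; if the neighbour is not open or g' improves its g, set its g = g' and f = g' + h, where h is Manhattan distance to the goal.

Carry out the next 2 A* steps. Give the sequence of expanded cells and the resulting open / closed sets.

order=[(1,2) → (2,2)]; open=[(0,0) g=1 f=7, (0,1) g=2 f=7, (0,2) g=3 f=7, (1,3) g=3 f=7, (2,0) g=1 f=5, (2,1) g=2 f=5, (2,3) g=4 f=7]; closed=[(1,0), (1,1), (1,2), (2,2)]

step 1: expand (1,2) (f=5, h=3) → closed; open now [(0,0) g=1 f=7, (0,1) g=2 f=7, (0,2) g=3 f=7, (1,3) g=3 f=7, (2,0) g=1 f=5, (2,1) g=2 f=5, (2,2) g=3 f=5]
step 2: expand (2,2) (f=5, h=2) → closed; open now [(0,0) g=1 f=7, (0,1) g=2 f=7, (0,2) g=3 f=7, (1,3) g=3 f=7, (2,0) g=1 f=5, (2,1) g=2 f=5, (2,3) g=4 f=7]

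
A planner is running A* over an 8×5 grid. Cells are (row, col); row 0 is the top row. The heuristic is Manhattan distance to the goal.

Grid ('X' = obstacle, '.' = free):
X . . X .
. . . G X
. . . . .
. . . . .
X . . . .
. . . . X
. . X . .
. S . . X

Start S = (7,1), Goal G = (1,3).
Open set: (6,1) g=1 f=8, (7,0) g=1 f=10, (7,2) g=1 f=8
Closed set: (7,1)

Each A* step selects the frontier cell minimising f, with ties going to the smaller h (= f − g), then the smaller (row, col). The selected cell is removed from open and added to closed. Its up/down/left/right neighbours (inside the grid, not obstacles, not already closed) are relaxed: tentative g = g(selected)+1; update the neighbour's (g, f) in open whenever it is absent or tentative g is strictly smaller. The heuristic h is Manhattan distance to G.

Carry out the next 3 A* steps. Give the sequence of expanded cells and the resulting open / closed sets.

step 1: expand (6,1) (f=8, h=7) → closed; open now [(5,1) g=2 f=8, (6,0) g=2 f=10, (7,0) g=1 f=10, (7,2) g=1 f=8]
step 2: expand (5,1) (f=8, h=6) → closed; open now [(4,1) g=3 f=8, (5,0) g=3 f=10, (5,2) g=3 f=8, (6,0) g=2 f=10, (7,0) g=1 f=10, (7,2) g=1 f=8]
step 3: expand (4,1) (f=8, h=5) → closed; open now [(3,1) g=4 f=8, (4,2) g=4 f=8, (5,0) g=3 f=10, (5,2) g=3 f=8, (6,0) g=2 f=10, (7,0) g=1 f=10, (7,2) g=1 f=8]

order=[(6,1) → (5,1) → (4,1)]; open=[(3,1) g=4 f=8, (4,2) g=4 f=8, (5,0) g=3 f=10, (5,2) g=3 f=8, (6,0) g=2 f=10, (7,0) g=1 f=10, (7,2) g=1 f=8]; closed=[(4,1), (5,1), (6,1), (7,1)]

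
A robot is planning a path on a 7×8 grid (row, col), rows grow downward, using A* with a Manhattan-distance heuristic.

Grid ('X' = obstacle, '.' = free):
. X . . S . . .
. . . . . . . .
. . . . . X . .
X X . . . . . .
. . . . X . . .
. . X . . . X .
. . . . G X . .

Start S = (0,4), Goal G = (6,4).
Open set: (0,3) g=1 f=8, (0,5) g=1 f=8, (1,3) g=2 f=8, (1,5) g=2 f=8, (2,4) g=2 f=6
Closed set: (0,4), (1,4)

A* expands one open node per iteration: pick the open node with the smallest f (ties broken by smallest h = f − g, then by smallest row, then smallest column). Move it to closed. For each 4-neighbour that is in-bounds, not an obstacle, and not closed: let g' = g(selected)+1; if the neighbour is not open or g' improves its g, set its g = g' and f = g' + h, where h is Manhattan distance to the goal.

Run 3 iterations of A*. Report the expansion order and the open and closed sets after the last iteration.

step 1: expand (2,4) (f=6, h=4) → closed; open now [(0,3) g=1 f=8, (0,5) g=1 f=8, (1,3) g=2 f=8, (1,5) g=2 f=8, (2,3) g=3 f=8, (3,4) g=3 f=6]
step 2: expand (3,4) (f=6, h=3) → closed; open now [(0,3) g=1 f=8, (0,5) g=1 f=8, (1,3) g=2 f=8, (1,5) g=2 f=8, (2,3) g=3 f=8, (3,3) g=4 f=8, (3,5) g=4 f=8]
step 3: expand (3,3) (f=8, h=4) → closed; open now [(0,3) g=1 f=8, (0,5) g=1 f=8, (1,3) g=2 f=8, (1,5) g=2 f=8, (2,3) g=3 f=8, (3,2) g=5 f=10, (3,5) g=4 f=8, (4,3) g=5 f=8]

order=[(2,4) → (3,4) → (3,3)]; open=[(0,3) g=1 f=8, (0,5) g=1 f=8, (1,3) g=2 f=8, (1,5) g=2 f=8, (2,3) g=3 f=8, (3,2) g=5 f=10, (3,5) g=4 f=8, (4,3) g=5 f=8]; closed=[(0,4), (1,4), (2,4), (3,3), (3,4)]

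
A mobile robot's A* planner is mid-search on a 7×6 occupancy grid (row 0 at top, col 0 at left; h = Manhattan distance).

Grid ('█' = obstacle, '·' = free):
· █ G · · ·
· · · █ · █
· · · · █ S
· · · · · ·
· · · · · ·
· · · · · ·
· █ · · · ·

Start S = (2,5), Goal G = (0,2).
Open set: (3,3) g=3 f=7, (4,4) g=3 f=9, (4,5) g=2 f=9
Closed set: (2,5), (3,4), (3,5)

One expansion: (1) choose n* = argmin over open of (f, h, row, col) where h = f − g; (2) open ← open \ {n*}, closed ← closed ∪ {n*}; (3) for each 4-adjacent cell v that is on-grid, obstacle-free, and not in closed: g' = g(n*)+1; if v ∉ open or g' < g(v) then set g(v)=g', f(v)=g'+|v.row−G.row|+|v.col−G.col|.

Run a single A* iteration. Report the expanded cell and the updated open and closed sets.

expanded=(3,3); open=[(2,3) g=4 f=7, (3,2) g=4 f=7, (4,3) g=4 f=9, (4,4) g=3 f=9, (4,5) g=2 f=9]; closed=[(2,5), (3,3), (3,4), (3,5)]

step 1: expand (3,3) (f=7, h=4) → closed; open now [(2,3) g=4 f=7, (3,2) g=4 f=7, (4,3) g=4 f=9, (4,4) g=3 f=9, (4,5) g=2 f=9]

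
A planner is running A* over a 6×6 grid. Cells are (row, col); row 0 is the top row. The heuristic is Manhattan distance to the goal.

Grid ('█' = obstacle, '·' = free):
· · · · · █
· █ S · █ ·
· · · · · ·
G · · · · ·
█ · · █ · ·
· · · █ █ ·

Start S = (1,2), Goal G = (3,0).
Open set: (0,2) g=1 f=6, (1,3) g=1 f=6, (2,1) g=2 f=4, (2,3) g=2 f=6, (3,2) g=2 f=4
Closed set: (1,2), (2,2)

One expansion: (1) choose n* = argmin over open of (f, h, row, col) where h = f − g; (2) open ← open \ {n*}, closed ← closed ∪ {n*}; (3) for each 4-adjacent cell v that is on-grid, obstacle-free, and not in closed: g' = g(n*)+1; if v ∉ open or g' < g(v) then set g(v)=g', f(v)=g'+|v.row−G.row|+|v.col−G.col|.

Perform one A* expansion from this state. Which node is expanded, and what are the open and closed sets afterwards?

step 1: expand (2,1) (f=4, h=2) → closed; open now [(0,2) g=1 f=6, (1,3) g=1 f=6, (2,0) g=3 f=4, (2,3) g=2 f=6, (3,1) g=3 f=4, (3,2) g=2 f=4]

expanded=(2,1); open=[(0,2) g=1 f=6, (1,3) g=1 f=6, (2,0) g=3 f=4, (2,3) g=2 f=6, (3,1) g=3 f=4, (3,2) g=2 f=4]; closed=[(1,2), (2,1), (2,2)]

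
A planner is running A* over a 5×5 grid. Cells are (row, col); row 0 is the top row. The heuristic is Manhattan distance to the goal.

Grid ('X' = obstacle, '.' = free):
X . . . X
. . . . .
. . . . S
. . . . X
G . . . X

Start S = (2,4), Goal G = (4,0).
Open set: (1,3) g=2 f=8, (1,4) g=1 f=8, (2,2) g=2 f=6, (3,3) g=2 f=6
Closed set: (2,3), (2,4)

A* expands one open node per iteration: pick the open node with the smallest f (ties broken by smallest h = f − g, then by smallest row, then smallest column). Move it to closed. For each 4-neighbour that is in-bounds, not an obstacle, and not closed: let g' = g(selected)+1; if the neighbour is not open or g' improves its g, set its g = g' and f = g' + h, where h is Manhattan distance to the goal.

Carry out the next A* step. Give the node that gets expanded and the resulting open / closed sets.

step 1: expand (2,2) (f=6, h=4) → closed; open now [(1,2) g=3 f=8, (1,3) g=2 f=8, (1,4) g=1 f=8, (2,1) g=3 f=6, (3,2) g=3 f=6, (3,3) g=2 f=6]

expanded=(2,2); open=[(1,2) g=3 f=8, (1,3) g=2 f=8, (1,4) g=1 f=8, (2,1) g=3 f=6, (3,2) g=3 f=6, (3,3) g=2 f=6]; closed=[(2,2), (2,3), (2,4)]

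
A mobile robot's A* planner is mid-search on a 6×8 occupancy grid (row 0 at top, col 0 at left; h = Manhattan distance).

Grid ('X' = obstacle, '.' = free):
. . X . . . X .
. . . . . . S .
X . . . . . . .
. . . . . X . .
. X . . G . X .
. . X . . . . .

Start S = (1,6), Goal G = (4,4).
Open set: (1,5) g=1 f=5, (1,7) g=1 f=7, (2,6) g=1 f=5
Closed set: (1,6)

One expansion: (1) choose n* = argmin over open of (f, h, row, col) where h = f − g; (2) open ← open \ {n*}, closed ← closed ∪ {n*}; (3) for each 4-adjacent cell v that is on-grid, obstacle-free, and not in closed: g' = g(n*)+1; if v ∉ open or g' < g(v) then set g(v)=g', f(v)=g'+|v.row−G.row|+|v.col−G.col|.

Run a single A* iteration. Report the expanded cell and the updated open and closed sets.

expanded=(1,5); open=[(0,5) g=2 f=7, (1,4) g=2 f=5, (1,7) g=1 f=7, (2,5) g=2 f=5, (2,6) g=1 f=5]; closed=[(1,5), (1,6)]

step 1: expand (1,5) (f=5, h=4) → closed; open now [(0,5) g=2 f=7, (1,4) g=2 f=5, (1,7) g=1 f=7, (2,5) g=2 f=5, (2,6) g=1 f=5]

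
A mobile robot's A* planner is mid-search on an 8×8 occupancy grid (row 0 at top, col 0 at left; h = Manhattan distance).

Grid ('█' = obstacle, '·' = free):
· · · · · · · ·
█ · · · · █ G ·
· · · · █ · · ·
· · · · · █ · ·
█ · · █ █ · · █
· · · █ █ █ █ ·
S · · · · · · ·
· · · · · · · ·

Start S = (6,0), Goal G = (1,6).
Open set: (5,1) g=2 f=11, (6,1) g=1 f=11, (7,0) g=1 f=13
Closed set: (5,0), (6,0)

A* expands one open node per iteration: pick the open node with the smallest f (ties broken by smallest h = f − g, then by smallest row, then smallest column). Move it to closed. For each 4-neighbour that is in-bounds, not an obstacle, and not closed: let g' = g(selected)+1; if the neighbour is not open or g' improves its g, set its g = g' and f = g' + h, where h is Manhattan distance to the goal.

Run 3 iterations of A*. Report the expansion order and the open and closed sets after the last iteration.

step 1: expand (5,1) (f=11, h=9) → closed; open now [(4,1) g=3 f=11, (5,2) g=3 f=11, (6,1) g=1 f=11, (7,0) g=1 f=13]
step 2: expand (4,1) (f=11, h=8) → closed; open now [(3,1) g=4 f=11, (4,2) g=4 f=11, (5,2) g=3 f=11, (6,1) g=1 f=11, (7,0) g=1 f=13]
step 3: expand (3,1) (f=11, h=7) → closed; open now [(2,1) g=5 f=11, (3,0) g=5 f=13, (3,2) g=5 f=11, (4,2) g=4 f=11, (5,2) g=3 f=11, (6,1) g=1 f=11, (7,0) g=1 f=13]

order=[(5,1) → (4,1) → (3,1)]; open=[(2,1) g=5 f=11, (3,0) g=5 f=13, (3,2) g=5 f=11, (4,2) g=4 f=11, (5,2) g=3 f=11, (6,1) g=1 f=11, (7,0) g=1 f=13]; closed=[(3,1), (4,1), (5,0), (5,1), (6,0)]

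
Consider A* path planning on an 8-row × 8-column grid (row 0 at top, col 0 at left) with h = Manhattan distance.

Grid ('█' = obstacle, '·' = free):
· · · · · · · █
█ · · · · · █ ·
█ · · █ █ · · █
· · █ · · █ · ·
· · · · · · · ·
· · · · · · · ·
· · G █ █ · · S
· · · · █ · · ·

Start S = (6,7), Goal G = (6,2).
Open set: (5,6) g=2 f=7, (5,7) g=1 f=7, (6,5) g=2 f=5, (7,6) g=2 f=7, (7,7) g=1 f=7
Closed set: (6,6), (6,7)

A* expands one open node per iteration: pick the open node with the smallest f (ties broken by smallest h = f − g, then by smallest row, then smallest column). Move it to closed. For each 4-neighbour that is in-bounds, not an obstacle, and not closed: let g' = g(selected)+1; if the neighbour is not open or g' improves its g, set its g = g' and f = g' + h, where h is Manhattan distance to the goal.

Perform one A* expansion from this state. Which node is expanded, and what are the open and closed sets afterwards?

expanded=(6,5); open=[(5,5) g=3 f=7, (5,6) g=2 f=7, (5,7) g=1 f=7, (7,5) g=3 f=7, (7,6) g=2 f=7, (7,7) g=1 f=7]; closed=[(6,5), (6,6), (6,7)]

step 1: expand (6,5) (f=5, h=3) → closed; open now [(5,5) g=3 f=7, (5,6) g=2 f=7, (5,7) g=1 f=7, (7,5) g=3 f=7, (7,6) g=2 f=7, (7,7) g=1 f=7]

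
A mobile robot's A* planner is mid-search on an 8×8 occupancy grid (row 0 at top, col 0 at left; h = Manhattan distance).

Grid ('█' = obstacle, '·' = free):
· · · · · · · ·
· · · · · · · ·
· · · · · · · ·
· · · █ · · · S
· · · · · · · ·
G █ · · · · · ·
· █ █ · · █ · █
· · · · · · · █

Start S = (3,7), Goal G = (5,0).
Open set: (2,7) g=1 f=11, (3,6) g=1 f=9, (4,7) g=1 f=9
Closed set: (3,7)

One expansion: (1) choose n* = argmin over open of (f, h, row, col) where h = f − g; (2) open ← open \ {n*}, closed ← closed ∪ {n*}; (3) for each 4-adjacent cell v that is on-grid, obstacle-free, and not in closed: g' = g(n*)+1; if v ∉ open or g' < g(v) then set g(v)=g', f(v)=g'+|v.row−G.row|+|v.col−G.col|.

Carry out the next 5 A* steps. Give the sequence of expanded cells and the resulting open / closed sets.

order=[(3,6) → (3,5) → (3,4) → (4,4) → (4,3)]; open=[(2,4) g=4 f=11, (2,5) g=3 f=11, (2,6) g=2 f=11, (2,7) g=1 f=11, (4,2) g=6 f=9, (4,5) g=3 f=9, (4,6) g=2 f=9, (4,7) g=1 f=9, (5,3) g=6 f=9, (5,4) g=5 f=9]; closed=[(3,4), (3,5), (3,6), (3,7), (4,3), (4,4)]

step 1: expand (3,6) (f=9, h=8) → closed; open now [(2,6) g=2 f=11, (2,7) g=1 f=11, (3,5) g=2 f=9, (4,6) g=2 f=9, (4,7) g=1 f=9]
step 2: expand (3,5) (f=9, h=7) → closed; open now [(2,5) g=3 f=11, (2,6) g=2 f=11, (2,7) g=1 f=11, (3,4) g=3 f=9, (4,5) g=3 f=9, (4,6) g=2 f=9, (4,7) g=1 f=9]
step 3: expand (3,4) (f=9, h=6) → closed; open now [(2,4) g=4 f=11, (2,5) g=3 f=11, (2,6) g=2 f=11, (2,7) g=1 f=11, (4,4) g=4 f=9, (4,5) g=3 f=9, (4,6) g=2 f=9, (4,7) g=1 f=9]
step 4: expand (4,4) (f=9, h=5) → closed; open now [(2,4) g=4 f=11, (2,5) g=3 f=11, (2,6) g=2 f=11, (2,7) g=1 f=11, (4,3) g=5 f=9, (4,5) g=3 f=9, (4,6) g=2 f=9, (4,7) g=1 f=9, (5,4) g=5 f=9]
step 5: expand (4,3) (f=9, h=4) → closed; open now [(2,4) g=4 f=11, (2,5) g=3 f=11, (2,6) g=2 f=11, (2,7) g=1 f=11, (4,2) g=6 f=9, (4,5) g=3 f=9, (4,6) g=2 f=9, (4,7) g=1 f=9, (5,3) g=6 f=9, (5,4) g=5 f=9]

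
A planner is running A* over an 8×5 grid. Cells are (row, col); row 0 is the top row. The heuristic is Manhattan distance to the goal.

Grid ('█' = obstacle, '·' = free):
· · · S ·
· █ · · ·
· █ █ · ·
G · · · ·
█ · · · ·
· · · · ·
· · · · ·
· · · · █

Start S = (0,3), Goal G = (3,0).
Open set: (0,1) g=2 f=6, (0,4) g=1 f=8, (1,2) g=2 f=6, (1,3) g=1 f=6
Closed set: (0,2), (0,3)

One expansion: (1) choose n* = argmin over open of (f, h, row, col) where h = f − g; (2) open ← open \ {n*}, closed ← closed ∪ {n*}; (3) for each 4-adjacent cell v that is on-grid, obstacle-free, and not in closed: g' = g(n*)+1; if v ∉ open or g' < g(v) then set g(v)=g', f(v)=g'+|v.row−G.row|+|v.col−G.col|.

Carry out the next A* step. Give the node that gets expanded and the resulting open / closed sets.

step 1: expand (0,1) (f=6, h=4) → closed; open now [(0,0) g=3 f=6, (0,4) g=1 f=8, (1,2) g=2 f=6, (1,3) g=1 f=6]

expanded=(0,1); open=[(0,0) g=3 f=6, (0,4) g=1 f=8, (1,2) g=2 f=6, (1,3) g=1 f=6]; closed=[(0,1), (0,2), (0,3)]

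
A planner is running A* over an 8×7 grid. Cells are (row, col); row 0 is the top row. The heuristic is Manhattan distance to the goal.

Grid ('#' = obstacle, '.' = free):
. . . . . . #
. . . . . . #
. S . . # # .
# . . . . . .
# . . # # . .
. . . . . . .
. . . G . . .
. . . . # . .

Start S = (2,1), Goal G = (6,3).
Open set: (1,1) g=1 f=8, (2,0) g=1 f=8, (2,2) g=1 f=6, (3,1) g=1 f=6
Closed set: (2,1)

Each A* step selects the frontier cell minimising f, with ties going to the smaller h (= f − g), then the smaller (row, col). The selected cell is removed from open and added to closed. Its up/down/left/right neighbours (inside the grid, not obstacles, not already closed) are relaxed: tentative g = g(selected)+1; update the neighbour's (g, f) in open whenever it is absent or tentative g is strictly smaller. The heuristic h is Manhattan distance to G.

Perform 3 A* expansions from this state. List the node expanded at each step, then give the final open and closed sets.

step 1: expand (2,2) (f=6, h=5) → closed; open now [(1,1) g=1 f=8, (1,2) g=2 f=8, (2,0) g=1 f=8, (2,3) g=2 f=6, (3,1) g=1 f=6, (3,2) g=2 f=6]
step 2: expand (2,3) (f=6, h=4) → closed; open now [(1,1) g=1 f=8, (1,2) g=2 f=8, (1,3) g=3 f=8, (2,0) g=1 f=8, (3,1) g=1 f=6, (3,2) g=2 f=6, (3,3) g=3 f=6]
step 3: expand (3,3) (f=6, h=3) → closed; open now [(1,1) g=1 f=8, (1,2) g=2 f=8, (1,3) g=3 f=8, (2,0) g=1 f=8, (3,1) g=1 f=6, (3,2) g=2 f=6, (3,4) g=4 f=8]

order=[(2,2) → (2,3) → (3,3)]; open=[(1,1) g=1 f=8, (1,2) g=2 f=8, (1,3) g=3 f=8, (2,0) g=1 f=8, (3,1) g=1 f=6, (3,2) g=2 f=6, (3,4) g=4 f=8]; closed=[(2,1), (2,2), (2,3), (3,3)]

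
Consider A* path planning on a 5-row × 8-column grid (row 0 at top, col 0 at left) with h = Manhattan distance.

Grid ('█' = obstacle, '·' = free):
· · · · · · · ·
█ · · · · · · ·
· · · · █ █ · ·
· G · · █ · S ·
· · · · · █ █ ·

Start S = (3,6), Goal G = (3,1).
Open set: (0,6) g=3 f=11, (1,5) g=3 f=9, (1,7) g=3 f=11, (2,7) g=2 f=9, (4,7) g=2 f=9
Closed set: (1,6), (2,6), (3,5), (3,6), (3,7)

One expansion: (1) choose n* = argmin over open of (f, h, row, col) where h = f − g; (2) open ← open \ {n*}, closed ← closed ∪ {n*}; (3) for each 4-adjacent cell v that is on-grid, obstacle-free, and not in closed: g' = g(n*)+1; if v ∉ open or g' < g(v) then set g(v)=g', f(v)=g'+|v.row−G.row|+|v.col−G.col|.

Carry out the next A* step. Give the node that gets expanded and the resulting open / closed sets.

expanded=(1,5); open=[(0,5) g=4 f=11, (0,6) g=3 f=11, (1,4) g=4 f=9, (1,7) g=3 f=11, (2,7) g=2 f=9, (4,7) g=2 f=9]; closed=[(1,5), (1,6), (2,6), (3,5), (3,6), (3,7)]

step 1: expand (1,5) (f=9, h=6) → closed; open now [(0,5) g=4 f=11, (0,6) g=3 f=11, (1,4) g=4 f=9, (1,7) g=3 f=11, (2,7) g=2 f=9, (4,7) g=2 f=9]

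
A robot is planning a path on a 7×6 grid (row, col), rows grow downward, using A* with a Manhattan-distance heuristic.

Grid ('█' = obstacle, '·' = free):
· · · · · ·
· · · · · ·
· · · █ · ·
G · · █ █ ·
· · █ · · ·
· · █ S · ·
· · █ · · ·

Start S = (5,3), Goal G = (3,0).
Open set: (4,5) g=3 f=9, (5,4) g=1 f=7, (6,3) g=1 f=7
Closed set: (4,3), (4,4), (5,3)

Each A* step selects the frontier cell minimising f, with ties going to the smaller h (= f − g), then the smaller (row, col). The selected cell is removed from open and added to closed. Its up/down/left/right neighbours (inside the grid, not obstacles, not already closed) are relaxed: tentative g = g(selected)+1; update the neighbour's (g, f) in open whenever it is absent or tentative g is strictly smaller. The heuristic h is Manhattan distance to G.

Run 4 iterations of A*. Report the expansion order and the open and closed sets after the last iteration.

order=[(5,4) → (6,3) → (4,5) → (3,5)]; open=[(2,5) g=5 f=11, (5,5) g=2 f=9, (6,4) g=2 f=9]; closed=[(3,5), (4,3), (4,4), (4,5), (5,3), (5,4), (6,3)]

step 1: expand (5,4) (f=7, h=6) → closed; open now [(4,5) g=3 f=9, (5,5) g=2 f=9, (6,3) g=1 f=7, (6,4) g=2 f=9]
step 2: expand (6,3) (f=7, h=6) → closed; open now [(4,5) g=3 f=9, (5,5) g=2 f=9, (6,4) g=2 f=9]
step 3: expand (4,5) (f=9, h=6) → closed; open now [(3,5) g=4 f=9, (5,5) g=2 f=9, (6,4) g=2 f=9]
step 4: expand (3,5) (f=9, h=5) → closed; open now [(2,5) g=5 f=11, (5,5) g=2 f=9, (6,4) g=2 f=9]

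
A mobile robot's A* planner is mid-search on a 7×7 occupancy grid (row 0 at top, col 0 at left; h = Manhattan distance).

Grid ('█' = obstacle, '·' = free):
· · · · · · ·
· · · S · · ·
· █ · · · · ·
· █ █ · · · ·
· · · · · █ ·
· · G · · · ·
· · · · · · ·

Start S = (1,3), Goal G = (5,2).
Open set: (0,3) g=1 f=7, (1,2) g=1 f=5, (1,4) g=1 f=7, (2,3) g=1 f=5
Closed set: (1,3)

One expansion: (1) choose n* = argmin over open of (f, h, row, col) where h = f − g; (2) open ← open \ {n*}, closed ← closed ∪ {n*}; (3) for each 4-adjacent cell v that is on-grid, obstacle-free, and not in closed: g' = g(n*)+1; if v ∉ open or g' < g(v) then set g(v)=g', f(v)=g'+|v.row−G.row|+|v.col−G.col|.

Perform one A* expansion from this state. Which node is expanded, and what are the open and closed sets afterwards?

step 1: expand (1,2) (f=5, h=4) → closed; open now [(0,2) g=2 f=7, (0,3) g=1 f=7, (1,1) g=2 f=7, (1,4) g=1 f=7, (2,2) g=2 f=5, (2,3) g=1 f=5]

expanded=(1,2); open=[(0,2) g=2 f=7, (0,3) g=1 f=7, (1,1) g=2 f=7, (1,4) g=1 f=7, (2,2) g=2 f=5, (2,3) g=1 f=5]; closed=[(1,2), (1,3)]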